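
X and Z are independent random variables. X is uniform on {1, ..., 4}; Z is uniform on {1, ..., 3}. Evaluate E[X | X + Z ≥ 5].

Outcomes with X + Z ≥ 5: (2,3), (3,2), (3,3), (4,1), (4,2), (4,3), each with probability 1/12.
E[X | X + Z ≥ 5] = (2 + 3 + 3 + 4 + 4 + 4) / 6 = 10/3.

10/3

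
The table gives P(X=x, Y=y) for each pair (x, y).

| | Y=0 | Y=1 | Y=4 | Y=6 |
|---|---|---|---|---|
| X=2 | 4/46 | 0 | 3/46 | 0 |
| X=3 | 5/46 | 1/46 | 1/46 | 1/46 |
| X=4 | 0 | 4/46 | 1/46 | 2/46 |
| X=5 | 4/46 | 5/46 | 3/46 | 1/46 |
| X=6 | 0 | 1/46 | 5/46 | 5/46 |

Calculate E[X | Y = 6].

46/9

P(Y = 6) = 9/46.
Σ X·P over the event = 3·(1/46) + 4·(2/46) + 5·(1/46) + 6·(5/46) = 1.
E[X | Y = 6] = (1) / (9/46) = 46/9.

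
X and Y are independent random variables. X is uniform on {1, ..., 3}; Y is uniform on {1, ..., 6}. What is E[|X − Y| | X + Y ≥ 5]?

29/12

P(X + Y ≥ 5) = 2/3.
Summing |X−Y|·P(x,y) over outcomes with X + Y ≥ 5 gives 29/18.
E[|X − Y| | X + Y ≥ 5] = (29/18) / (2/3) = 29/12.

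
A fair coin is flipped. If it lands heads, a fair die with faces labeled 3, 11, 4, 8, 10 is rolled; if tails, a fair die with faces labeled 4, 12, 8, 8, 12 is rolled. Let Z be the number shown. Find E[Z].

8

E[Z | heads] = (3+11+4+8+10)/5 = 36/5.
E[Z | tails] = (4+12+8+8+12)/5 = 44/5.
E[Z] = (1/2)·(36/5) + (1/2)·(44/5) = 8.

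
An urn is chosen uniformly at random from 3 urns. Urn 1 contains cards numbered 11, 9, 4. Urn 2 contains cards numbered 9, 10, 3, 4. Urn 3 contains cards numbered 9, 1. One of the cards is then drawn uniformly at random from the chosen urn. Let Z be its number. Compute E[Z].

13/2

E[Z | urn 1] = (11+9+4)/3 = 8.
E[Z | urn 2] = (9+10+3+4)/4 = 13/2.
E[Z | urn 3] = (9+1)/2 = 5.
By the law of total expectation,
E[Z] = (1/3)·(8) + (1/3)·(13/2) + (1/3)·(5) = 13/2.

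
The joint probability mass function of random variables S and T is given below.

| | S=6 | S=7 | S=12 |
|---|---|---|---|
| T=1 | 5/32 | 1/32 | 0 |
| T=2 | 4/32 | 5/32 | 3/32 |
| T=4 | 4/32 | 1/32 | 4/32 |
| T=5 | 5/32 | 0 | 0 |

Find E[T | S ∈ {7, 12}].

P(S ∈ {7, 12}) = 7/16.
Σ T·P over the event = 1·(1/32) + 2·(5/32) + 4·(1/32) + 2·(3/32) + 4·(4/32) = 37/32.
E[T | S ∈ {7, 12}] = (37/32) / (7/16) = 37/14.

37/14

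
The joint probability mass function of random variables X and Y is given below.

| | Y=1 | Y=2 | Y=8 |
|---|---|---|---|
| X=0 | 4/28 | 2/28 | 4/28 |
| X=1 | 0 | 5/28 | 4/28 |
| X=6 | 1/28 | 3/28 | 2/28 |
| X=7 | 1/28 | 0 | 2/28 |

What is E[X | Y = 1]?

P(Y = 1) = 3/14.
Σ X·P over the event = 0·(4/28) + 6·(1/28) + 7·(1/28) = 13/28.
E[X | Y = 1] = (13/28) / (3/14) = 13/6.

13/6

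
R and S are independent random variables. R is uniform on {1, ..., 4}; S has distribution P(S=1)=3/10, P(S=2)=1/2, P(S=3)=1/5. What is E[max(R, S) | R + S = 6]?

P(R + S = 6) = 7/40.
Summing max(R,S)·P(x,y) over outcomes with R + S = 6 gives 13/20.
E[max(R, S) | R + S = 6] = (13/20) / (7/40) = 26/7.

26/7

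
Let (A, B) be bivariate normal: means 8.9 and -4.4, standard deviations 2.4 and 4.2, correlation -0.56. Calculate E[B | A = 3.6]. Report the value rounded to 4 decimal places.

The regression of B on A has slope ρ·σ_B/σ_A and passes through (μ_A, μ_B).
E[B | A=3.6] = -4.4 + (-0.56)·(4.2/2.4)·(3.6 − (8.9)) = -4.4 + (-0.98)·(-5.3) = 0.7940.

0.7940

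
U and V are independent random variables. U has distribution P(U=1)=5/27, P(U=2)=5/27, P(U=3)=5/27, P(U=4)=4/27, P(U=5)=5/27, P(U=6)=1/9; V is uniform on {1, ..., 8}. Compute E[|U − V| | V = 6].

73/27

P(V = 6) = 1/8.
Summing |U−V|·P(x,y) over outcomes with V = 6 gives 73/216.
E[|U − V| | V = 6] = (73/216) / (1/8) = 73/27.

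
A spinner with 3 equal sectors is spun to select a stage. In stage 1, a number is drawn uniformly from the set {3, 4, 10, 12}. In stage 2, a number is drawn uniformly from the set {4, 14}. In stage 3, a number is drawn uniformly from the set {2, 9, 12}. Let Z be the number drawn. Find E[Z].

287/36

E[Z | stage 1] = (3+4+10+12)/4 = 29/4.
E[Z | stage 2] = (4+14)/2 = 9.
E[Z | stage 3] = (2+9+12)/3 = 23/3.
E[Z] = (1/3)·(29/4) + (1/3)·(9) + (1/3)·(23/3) = 287/36.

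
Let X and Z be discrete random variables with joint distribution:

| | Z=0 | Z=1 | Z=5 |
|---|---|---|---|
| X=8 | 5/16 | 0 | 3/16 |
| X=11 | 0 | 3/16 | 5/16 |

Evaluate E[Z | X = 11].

P(X = 11) = 1/2.
Summing Z·P(X=x,Z=y) over the conditioning event gives 7/4.
E[Z | X = 11] = (7/4) / (1/2) = 7/2.

7/2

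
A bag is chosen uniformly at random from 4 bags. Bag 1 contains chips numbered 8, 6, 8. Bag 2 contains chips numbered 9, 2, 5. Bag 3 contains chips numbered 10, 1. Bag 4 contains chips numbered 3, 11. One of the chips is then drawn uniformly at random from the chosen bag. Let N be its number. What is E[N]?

151/24

E[N | bag 1] = (8+6+8)/3 = 22/3.
E[N | bag 2] = (9+2+5)/3 = 16/3.
E[N | bag 3] = (10+1)/2 = 11/2.
E[N | bag 4] = (3+11)/2 = 7.
E[N] = (1/4)·(22/3) + (1/4)·(16/3) + (1/4)·(11/2) + (1/4)·(7) = 151/24.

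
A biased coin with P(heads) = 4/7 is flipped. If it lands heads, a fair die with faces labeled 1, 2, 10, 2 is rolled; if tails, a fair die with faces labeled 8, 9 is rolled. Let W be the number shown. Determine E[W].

81/14

E[W | heads] = (1+2+10+2)/4 = 15/4.
E[W | tails] = (8+9)/2 = 17/2.
E[W] = (4/7)·(15/4) + (3/7)·(17/2) = 81/14.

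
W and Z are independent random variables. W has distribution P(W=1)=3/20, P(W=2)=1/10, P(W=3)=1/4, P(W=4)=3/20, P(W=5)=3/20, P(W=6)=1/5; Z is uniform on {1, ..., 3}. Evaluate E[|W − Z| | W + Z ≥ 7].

22/7

P(W + Z ≥ 7) = 7/20.
Summing |W−Z|·P(x,y) over outcomes with W + Z ≥ 7 gives 11/10.
E[|W − Z| | W + Z ≥ 7] = (11/10) / (7/20) = 22/7.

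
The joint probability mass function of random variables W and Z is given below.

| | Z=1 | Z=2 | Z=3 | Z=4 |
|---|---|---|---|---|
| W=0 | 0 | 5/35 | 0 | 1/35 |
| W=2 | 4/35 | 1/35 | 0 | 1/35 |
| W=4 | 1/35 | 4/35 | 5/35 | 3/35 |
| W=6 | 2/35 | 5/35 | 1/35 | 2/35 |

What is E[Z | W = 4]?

P(W = 4) = 13/35.
Summing Z·P(W=x,Z=y) over the conditioning event gives 36/35.
E[Z | W = 4] = (36/35) / (13/35) = 36/13.

36/13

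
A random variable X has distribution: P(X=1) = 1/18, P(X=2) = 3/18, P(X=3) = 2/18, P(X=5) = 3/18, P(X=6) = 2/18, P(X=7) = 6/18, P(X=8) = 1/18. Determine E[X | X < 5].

P(X < 5) = 1/3.
Σ over the event: 1·1/18 + 2·1/6 + 3·1/9 = 13/18.
E[X | X < 5] = (13/18) / (1/3) = 13/6.

13/6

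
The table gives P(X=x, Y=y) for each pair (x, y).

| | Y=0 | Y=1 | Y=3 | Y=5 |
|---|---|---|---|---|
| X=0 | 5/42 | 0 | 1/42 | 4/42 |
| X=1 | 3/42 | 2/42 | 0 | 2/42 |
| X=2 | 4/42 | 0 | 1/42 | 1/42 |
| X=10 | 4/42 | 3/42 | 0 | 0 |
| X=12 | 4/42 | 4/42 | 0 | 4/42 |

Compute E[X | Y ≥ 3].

P(Y ≥ 3) = 13/42.
Σ X·P over the event = 0·(1/42) + 0·(4/42) + 1·(2/42) + 2·(1/42) + 2·(1/42) + 12·(4/42) = 9/7.
E[X | Y ≥ 3] = (9/7) / (13/42) = 54/13.

54/13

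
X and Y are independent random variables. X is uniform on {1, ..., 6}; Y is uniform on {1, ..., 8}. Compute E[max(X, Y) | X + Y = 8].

11/2

Outcomes with X + Y = 8: (1,7), (2,6), (3,5), (4,4), (5,3), (6,2), each with probability 1/48.
E[max(X, Y) | X + Y = 8] = (7 + 6 + 5 + 4 + 5 + 6) / 6 = 11/2.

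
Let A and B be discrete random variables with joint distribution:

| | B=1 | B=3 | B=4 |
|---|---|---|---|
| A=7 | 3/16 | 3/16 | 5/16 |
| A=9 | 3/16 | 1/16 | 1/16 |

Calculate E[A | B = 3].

P(B = 3) = 1/4.
Σ A·P over the event = 7·(3/16) + 9·(1/16) = 15/8.
E[A | B = 3] = (15/8) / (1/4) = 15/2.

15/2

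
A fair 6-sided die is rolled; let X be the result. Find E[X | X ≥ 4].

5

Given X ≥ 4, X is equally likely to be any of {4, 5, 6}.
E[X | X ≥ 4] = (4 + 5 + 6) / 3 = 5.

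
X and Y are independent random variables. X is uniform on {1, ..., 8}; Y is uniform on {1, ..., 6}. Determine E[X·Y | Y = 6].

27

Outcomes with Y = 6: (1,6), (2,6), (3,6), (4,6), (5,6), (6,6), (7,6), (8,6), each with probability 1/48.
E[X·Y | Y = 6] = (6 + 12 + 18 + 24 + 30 + 36 + 42 + 48) / 8 = 27.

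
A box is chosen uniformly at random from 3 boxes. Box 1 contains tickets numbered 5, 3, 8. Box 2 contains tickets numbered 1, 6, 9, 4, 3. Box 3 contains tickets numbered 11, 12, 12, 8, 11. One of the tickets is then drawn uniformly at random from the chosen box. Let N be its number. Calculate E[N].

E[N | box 1] = (5+3+8)/3 = 16/3.
E[N | box 2] = (1+6+9+4+3)/5 = 23/5.
E[N | box 3] = (11+12+12+8+11)/5 = 54/5.
By the law of total expectation,
E[N] = (1/3)·(16/3) + (1/3)·(23/5) + (1/3)·(54/5) = 311/45.

311/45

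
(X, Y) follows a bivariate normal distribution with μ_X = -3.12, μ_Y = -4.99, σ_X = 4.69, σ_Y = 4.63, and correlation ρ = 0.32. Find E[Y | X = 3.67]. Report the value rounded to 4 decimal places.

For a bivariate normal, E[Y | X=x] = μ_Y + ρ·(σ_Y/σ_X)·(x − μ_X).
E[Y | X=3.67] = -4.99 + (0.32)·(4.63/4.69)·(3.67 − (-3.12)) = -4.99 + (0.31591)·(6.79) = -2.8450.

-2.8450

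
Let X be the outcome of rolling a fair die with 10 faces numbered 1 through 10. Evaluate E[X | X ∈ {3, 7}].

P(X ∈ {3, 7}) = 1/5.
Σ over the event: 3·1/10 + 7·1/10 = 1.
E[X | X ∈ {3, 7}] = (1) / (1/5) = 5.

5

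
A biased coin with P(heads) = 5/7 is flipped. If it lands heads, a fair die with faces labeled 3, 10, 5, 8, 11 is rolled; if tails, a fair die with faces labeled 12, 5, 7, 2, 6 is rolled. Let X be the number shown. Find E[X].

249/35

E[X | heads] = (3+10+5+8+11)/5 = 37/5.
E[X | tails] = (12+5+7+2+6)/5 = 32/5.
E[X] = (5/7)·(37/5) + (2/7)·(32/5) = 249/35.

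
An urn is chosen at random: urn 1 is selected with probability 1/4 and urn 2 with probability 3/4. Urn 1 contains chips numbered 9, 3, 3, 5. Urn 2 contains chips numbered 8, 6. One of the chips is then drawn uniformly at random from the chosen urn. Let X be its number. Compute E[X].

13/2

E[X | urn 1] = (9+3+3+5)/4 = 5.
E[X | urn 2] = (8+6)/2 = 7.
By the law of total expectation,
E[X] = (1/4)·(5) + (3/4)·(7) = 13/2.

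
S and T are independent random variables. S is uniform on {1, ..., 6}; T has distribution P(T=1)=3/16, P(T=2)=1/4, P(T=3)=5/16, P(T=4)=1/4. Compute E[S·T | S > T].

605/54

P(S > T) = 9/16.
Summing ST·P(x,y) over outcomes with S > T gives 605/96.
E[S·T | S > T] = (605/96) / (9/16) = 605/54.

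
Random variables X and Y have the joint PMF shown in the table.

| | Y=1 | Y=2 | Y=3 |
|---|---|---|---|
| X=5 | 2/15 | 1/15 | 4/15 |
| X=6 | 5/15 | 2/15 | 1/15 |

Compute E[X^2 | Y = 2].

97/3

P(Y = 2) = 1/5.
Summing X^2·P(X=x,Y=y) over the conditioning event gives 97/15.
E[X^2 | Y = 2] = (97/15) / (1/5) = 97/3.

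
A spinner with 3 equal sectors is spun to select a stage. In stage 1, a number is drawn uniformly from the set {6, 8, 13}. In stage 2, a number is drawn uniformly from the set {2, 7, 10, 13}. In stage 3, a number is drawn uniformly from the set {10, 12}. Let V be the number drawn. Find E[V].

28/3

E[V | stage 1] = (6+8+13)/3 = 9.
E[V | stage 2] = (2+7+10+13)/4 = 8.
E[V | stage 3] = (10+12)/2 = 11.
E[V] = (1/3)·(9) + (1/3)·(8) + (1/3)·(11) = 28/3.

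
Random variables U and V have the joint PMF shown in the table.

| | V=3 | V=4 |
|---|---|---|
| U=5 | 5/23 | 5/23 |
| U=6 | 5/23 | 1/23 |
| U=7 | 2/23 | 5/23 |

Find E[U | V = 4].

6

P(V = 4) = 11/23.
Σ U·P over the event = 5·(5/23) + 6·(1/23) + 7·(5/23) = 66/23.
E[U | V = 4] = (66/23) / (11/23) = 6.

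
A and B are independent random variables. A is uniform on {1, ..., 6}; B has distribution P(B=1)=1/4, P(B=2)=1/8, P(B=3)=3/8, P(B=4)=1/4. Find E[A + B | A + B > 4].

P(A + B > 4) = 37/48.
Summing (A+B)·P(x,y) over outcomes with A + B > 4 gives 257/48.
E[A + B | A + B > 4] = (257/48) / (37/48) = 257/37.

257/37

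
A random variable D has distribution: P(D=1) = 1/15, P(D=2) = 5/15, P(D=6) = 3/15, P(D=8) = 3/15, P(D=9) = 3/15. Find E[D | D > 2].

P(D > 2) = 3/5.
Σ over the event: 6·1/5 + 8·1/5 + 9·1/5 = 23/5.
E[D | D > 2] = (23/5) / (3/5) = 23/3.

23/3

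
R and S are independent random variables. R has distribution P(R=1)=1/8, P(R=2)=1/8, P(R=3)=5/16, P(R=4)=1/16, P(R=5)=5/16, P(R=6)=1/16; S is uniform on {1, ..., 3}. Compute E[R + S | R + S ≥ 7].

53/7

P(R + S ≥ 7) = 7/24.
Summing (R+S)·P(x,y) over outcomes with R + S ≥ 7 gives 53/24.
E[R + S | R + S ≥ 7] = (53/24) / (7/24) = 53/7.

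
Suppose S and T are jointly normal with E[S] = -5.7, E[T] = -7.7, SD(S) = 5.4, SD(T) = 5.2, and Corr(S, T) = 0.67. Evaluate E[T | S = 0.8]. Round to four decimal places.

E[T | S=x] = μ_T + ρ(σ_T/σ_S)(x − μ_S) for jointly normal variables.
E[T | S=0.8] = -7.7 + (0.67)·(5.2/5.4)·(0.8 − (-5.7)) = -7.7 + (0.64519)·(6.5) = -3.5063.

-3.5063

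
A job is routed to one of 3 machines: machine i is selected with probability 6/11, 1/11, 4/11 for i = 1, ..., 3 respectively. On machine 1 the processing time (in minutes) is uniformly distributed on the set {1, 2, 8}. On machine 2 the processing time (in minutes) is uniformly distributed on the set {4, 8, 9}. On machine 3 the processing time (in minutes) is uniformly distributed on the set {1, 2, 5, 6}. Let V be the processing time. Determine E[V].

43/11

E[V | machine 1] = (1+2+8)/3 = 11/3.
E[V | machine 2] = (4+8+9)/3 = 7.
E[V | machine 3] = (1+2+5+6)/4 = 7/2.
E[V] = (6/11)·(11/3) + (1/11)·(7) + (4/11)·(7/2) = 43/11.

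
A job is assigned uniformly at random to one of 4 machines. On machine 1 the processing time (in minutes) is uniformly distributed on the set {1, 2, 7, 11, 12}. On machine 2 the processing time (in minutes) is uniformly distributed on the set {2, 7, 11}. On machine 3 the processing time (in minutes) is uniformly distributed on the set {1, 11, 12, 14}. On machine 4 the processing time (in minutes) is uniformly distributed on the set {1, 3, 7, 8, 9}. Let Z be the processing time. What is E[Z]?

E[Z | machine 1] = (1+2+7+11+12)/5 = 33/5.
E[Z | machine 2] = (2+7+11)/3 = 20/3.
E[Z | machine 3] = (1+11+12+14)/4 = 19/2.
E[Z | machine 4] = (1+3+7+8+9)/5 = 28/5.
By the law of total expectation,
E[Z] = (1/4)·(33/5) + (1/4)·(20/3) + (1/4)·(19/2) + (1/4)·(28/5) = 851/120.

851/120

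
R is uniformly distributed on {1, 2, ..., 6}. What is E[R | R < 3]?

3/2

Given R < 3, R is equally likely to be any of {1, 2}.
E[R | R < 3] = (1 + 2) / 2 = 3/2.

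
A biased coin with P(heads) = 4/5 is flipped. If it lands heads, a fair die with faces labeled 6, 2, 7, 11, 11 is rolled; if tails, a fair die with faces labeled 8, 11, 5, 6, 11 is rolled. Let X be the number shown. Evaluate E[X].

189/25

E[X | heads] = (6+2+7+11+11)/5 = 37/5.
E[X | tails] = (8+11+5+6+11)/5 = 41/5.
E[X] = (4/5)·(37/5) + (1/5)·(41/5) = 189/25.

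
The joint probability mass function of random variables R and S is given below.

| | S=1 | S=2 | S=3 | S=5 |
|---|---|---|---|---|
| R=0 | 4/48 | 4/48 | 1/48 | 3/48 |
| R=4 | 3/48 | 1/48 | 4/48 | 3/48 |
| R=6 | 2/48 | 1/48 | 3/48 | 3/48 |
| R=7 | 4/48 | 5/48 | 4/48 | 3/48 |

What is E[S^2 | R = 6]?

12

P(R = 6) = 3/16.
Summing S^2·P(R=x,S=y) over the conditioning event gives 9/4.
E[S^2 | R = 6] = (9/4) / (3/16) = 12.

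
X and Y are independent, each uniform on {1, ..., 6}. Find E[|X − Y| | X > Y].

P(X > Y) = 5/12.
Summing |X−Y|·P(x,y) over outcomes with X > Y gives 35/36.
E[|X − Y| | X > Y] = (35/36) / (5/12) = 7/3.

7/3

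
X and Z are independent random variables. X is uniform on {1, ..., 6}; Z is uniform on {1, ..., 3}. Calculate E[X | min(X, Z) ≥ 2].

Outcomes with min(X, Z) ≥ 2: (2,2), (2,3), (3,2), (3,3), (4,2), (4,3), (5,2), (5,3), (6,2), (6,3), each with probability 1/18.
E[X | min(X, Z) ≥ 2] = (2 + 2 + 3 + 3 + 4 + 4 + 5 + 5 + 6 + 6) / 10 = 4.

4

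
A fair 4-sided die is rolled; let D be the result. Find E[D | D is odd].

2

Given D is odd, D is equally likely to be any of {1, 3}.
E[D | D is odd] = (1 + 3) / 2 = 2.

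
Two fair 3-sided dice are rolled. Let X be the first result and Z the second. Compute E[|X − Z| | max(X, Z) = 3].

P(max(X, Z) = 3) = 5/9.
Summing |X−Z|·P(x,y) over outcomes with max(X, Z) = 3 gives 2/3.
E[|X − Z| | max(X, Z) = 3] = (2/3) / (5/9) = 6/5.

6/5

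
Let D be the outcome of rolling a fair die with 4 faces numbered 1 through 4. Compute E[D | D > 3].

4

Given D > 3, D is equally likely to be any of {4}.
E[D | D > 3] = (4) / 1 = 4.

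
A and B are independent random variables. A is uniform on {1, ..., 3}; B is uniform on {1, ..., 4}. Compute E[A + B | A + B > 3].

Outcomes with A + B > 3: (1,3), (1,4), (2,2), (2,3), (2,4), (3,1), (3,2), (3,3), (3,4), each with probability 1/12.
E[A + B | A + B > 3] = (4 + 5 + 4 + 5 + 6 + 4 + 5 + 6 + 7) / 9 = 46/9.

46/9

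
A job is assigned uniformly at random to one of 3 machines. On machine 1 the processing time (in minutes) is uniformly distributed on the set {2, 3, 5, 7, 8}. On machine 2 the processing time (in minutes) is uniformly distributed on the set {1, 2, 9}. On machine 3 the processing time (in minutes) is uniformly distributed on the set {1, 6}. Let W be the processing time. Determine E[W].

E[W | machine 1] = (2+3+5+7+8)/5 = 5.
E[W | machine 2] = (1+2+9)/3 = 4.
E[W | machine 3] = (1+6)/2 = 7/2.
E[W] = (1/3)·(5) + (1/3)·(4) + (1/3)·(7/2) = 25/6.

25/6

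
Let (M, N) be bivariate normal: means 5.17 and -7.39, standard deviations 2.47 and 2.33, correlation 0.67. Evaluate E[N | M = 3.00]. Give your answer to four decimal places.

-8.7615

For a bivariate normal, E[N | M=x] = μ_N + ρ·(σ_N/σ_M)·(x − μ_M).
E[N | M=3.00] = -7.39 + (0.67)·(2.33/2.47)·(3.00 − (5.17)) = -7.39 + (0.63202)·(-2.17) = -8.7615.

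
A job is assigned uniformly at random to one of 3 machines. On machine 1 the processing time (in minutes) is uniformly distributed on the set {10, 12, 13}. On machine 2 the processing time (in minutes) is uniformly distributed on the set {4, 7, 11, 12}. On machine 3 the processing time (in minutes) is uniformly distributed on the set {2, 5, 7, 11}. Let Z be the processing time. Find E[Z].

317/36

E[Z | machine 1] = (10+12+13)/3 = 35/3.
E[Z | machine 2] = (4+7+11+12)/4 = 17/2.
E[Z | machine 3] = (2+5+7+11)/4 = 25/4.
By the law of total expectation,
E[Z] = (1/3)·(35/3) + (1/3)·(17/2) + (1/3)·(25/4) = 317/36.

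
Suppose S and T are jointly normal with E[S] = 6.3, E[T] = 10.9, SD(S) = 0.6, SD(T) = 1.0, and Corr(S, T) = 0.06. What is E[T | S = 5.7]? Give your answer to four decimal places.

10.8400

The regression of T on S has slope ρ·σ_T/σ_S and passes through (μ_S, μ_T).
E[T | S=5.7] = 10.9 + (0.06)·(1.0/0.6)·(5.7 − (6.3)) = 10.9 + (0.1)·(-0.6) = 10.8400.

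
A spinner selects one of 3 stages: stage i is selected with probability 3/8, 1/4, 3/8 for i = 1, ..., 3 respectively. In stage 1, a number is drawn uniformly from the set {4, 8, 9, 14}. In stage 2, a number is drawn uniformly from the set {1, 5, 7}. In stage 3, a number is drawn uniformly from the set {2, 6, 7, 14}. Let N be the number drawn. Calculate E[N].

E[N | stage 1] = (4+8+9+14)/4 = 35/4.
E[N | stage 2] = (1+5+7)/3 = 13/3.
E[N | stage 3] = (2+6+7+14)/4 = 29/4.
By the law of total expectation,
E[N] = (3/8)·(35/4) + (1/4)·(13/3) + (3/8)·(29/4) = 85/12.

85/12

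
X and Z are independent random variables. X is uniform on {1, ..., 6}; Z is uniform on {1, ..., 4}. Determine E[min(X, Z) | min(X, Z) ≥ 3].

Outcomes with min(X, Z) ≥ 3: (3,3), (3,4), (4,3), (4,4), (5,3), (5,4), (6,3), (6,4), each with probability 1/24.
E[min(X, Z) | min(X, Z) ≥ 3] = (3 + 3 + 3 + 4 + 3 + 4 + 3 + 4) / 8 = 27/8.

27/8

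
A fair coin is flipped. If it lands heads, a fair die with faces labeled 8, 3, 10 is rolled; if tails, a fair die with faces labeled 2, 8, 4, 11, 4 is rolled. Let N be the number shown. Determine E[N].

32/5

E[N | heads] = (8+3+10)/3 = 7.
E[N | tails] = (2+8+4+11+4)/5 = 29/5.
By the law of total expectation,
E[N] = (1/2)·(7) + (1/2)·(29/5) = 32/5.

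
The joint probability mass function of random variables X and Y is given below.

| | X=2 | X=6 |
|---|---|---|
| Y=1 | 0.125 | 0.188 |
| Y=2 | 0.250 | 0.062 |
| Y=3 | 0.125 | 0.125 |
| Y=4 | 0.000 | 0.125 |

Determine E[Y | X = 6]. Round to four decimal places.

2.3740

P(X = 6) = 0.500.
Σ Y·P over the event = 1·(0.188) + 2·(0.062) + 3·(0.125) + 4·(0.125) = 1.187.
E[Y | X = 6] = (1.187) / (0.500) = 2.3740.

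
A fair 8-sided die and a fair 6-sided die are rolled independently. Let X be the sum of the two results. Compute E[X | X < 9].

160/27

P(X < 9) = 9/16.
Σ over the event: 2·1/48 + 3·1/24 + 4·1/16 + 5·1/12 + 6·5/48 + 7·1/8 + 8·1/8 = 10/3.
E[X | X < 9] = (10/3) / (9/16) = 160/27.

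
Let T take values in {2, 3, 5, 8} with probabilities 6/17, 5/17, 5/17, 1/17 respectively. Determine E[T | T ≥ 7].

8

P(T ≥ 7) = 1/17.
Σ over the event: 8·1/17 = 8/17.
E[T | T ≥ 7] = (8/17) / (1/17) = 8.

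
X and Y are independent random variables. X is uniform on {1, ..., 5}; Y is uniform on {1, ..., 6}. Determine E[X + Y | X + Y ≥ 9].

29/3

Outcomes with X + Y ≥ 9: (3,6), (4,5), (4,6), (5,4), (5,5), (5,6), each with probability 1/30.
E[X + Y | X + Y ≥ 9] = (9 + 9 + 10 + 9 + 10 + 11) / 6 = 29/3.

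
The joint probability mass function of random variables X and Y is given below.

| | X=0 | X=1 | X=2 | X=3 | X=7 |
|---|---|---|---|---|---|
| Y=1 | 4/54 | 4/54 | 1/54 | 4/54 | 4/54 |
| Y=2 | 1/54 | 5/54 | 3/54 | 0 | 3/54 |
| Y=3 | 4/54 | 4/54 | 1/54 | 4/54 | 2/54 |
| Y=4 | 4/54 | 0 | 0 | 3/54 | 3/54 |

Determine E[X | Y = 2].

P(Y = 2) = 2/9.
Summing X·P(X=x,Y=y) over the conditioning event gives 16/27.
E[X | Y = 2] = (16/27) / (2/9) = 8/3.

8/3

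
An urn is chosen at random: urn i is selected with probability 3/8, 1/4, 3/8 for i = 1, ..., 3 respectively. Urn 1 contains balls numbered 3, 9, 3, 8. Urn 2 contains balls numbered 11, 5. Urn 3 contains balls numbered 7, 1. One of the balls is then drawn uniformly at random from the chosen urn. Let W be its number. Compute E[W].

181/32

E[W | urn 1] = (3+9+3+8)/4 = 23/4.
E[W | urn 2] = (11+5)/2 = 8.
E[W | urn 3] = (7+1)/2 = 4.
E[W] = (3/8)·(23/4) + (1/4)·(8) + (3/8)·(4) = 181/32.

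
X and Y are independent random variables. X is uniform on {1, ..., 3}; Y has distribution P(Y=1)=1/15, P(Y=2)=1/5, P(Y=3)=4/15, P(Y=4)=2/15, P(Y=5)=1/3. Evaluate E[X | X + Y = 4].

P(X + Y = 4) = 8/45.
Summing X·P(x,y) over outcomes with X + Y = 4 gives 13/45.
E[X | X + Y = 4] = (13/45) / (8/45) = 13/8.

13/8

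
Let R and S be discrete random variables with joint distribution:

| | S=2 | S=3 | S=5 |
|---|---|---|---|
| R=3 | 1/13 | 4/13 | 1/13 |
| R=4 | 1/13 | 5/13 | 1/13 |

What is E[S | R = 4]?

22/7

P(R = 4) = 7/13.
Summing S·P(R=x,S=y) over the conditioning event gives 22/13.
E[S | R = 4] = (22/13) / (7/13) = 22/7.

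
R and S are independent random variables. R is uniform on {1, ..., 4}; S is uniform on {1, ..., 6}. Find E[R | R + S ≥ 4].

P(R + S ≥ 4) = 7/8.
Summing R·P(x,y) over outcomes with R + S ≥ 4 gives 7/3.
E[R | R + S ≥ 4] = (7/3) / (7/8) = 8/3.

8/3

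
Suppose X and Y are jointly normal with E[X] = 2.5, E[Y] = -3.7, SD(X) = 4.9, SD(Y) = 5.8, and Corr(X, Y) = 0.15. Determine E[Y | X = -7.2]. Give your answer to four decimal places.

The regression of Y on X has slope ρ·σ_Y/σ_X and passes through (μ_X, μ_Y).
E[Y | X=-7.2] = -3.7 + (0.15)·(5.8/4.9)·(-7.2 − (2.5)) = -3.7 + (0.17755)·(-9.7) = -5.4222.

-5.4222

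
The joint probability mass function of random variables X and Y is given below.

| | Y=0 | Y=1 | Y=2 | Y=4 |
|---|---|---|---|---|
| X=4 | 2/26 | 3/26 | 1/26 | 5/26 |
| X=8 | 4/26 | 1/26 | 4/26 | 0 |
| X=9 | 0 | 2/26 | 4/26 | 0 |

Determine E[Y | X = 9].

P(X = 9) = 3/13.
Summing Y·P(X=x,Y=y) over the conditioning event gives 5/13.
E[Y | X = 9] = (5/13) / (3/13) = 5/3.

5/3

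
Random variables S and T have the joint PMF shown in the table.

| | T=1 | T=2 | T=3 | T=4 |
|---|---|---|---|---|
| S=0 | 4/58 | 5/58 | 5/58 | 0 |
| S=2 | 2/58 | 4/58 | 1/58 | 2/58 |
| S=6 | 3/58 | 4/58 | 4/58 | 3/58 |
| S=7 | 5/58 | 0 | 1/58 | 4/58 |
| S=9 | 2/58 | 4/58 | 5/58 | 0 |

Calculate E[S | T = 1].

75/16

P(T = 1) = 8/29.
Σ S·P over the event = 0·(4/58) + 2·(2/58) + 6·(3/58) + 7·(5/58) + 9·(2/58) = 75/58.
E[S | T = 1] = (75/58) / (8/29) = 75/16.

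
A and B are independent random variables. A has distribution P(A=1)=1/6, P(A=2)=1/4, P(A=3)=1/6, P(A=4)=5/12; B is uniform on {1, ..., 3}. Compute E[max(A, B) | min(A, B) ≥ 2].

P(min(A, B) ≥ 2) = 5/9.
Summing max(A,B)·P(x,y) over outcomes with min(A, B) ≥ 2 gives 67/36.
E[max(A, B) | min(A, B) ≥ 2] = (67/36) / (5/9) = 67/20.

67/20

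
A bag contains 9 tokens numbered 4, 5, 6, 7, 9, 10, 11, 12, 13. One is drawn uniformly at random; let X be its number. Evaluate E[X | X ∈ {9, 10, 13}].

P(X ∈ {9, 10, 13}) = 1/3.
Σ over the event: 9·1/9 + 10·1/9 + 13·1/9 = 32/9.
E[X | X ∈ {9, 10, 13}] = (32/9) / (1/3) = 32/3.

32/3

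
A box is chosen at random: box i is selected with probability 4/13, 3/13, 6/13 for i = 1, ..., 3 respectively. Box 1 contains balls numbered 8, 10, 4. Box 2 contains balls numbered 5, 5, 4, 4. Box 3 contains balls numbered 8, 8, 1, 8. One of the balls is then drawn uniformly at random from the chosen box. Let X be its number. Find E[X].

E[X | box 1] = (8+10+4)/3 = 22/3.
E[X | box 2] = (5+5+4+4)/4 = 9/2.
E[X | box 3] = (8+8+1+8)/4 = 25/4.
E[X] = (4/13)·(22/3) + (3/13)·(9/2) + (6/13)·(25/4) = 241/39.

241/39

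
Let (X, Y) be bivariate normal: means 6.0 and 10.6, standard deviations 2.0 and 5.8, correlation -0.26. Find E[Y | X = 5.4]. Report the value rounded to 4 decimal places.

11.0524

E[Y | X=x] = μ_Y + ρ(σ_Y/σ_X)(x − μ_X) for jointly normal variables.
E[Y | X=5.4] = 10.6 + (-0.26)·(5.8/2.0)·(5.4 − (6.0)) = 10.6 + (-0.754)·(-0.6) = 11.0524.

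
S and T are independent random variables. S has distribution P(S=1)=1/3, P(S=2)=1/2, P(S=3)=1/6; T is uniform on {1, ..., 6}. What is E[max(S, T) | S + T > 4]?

105/23

P(S + T > 4) = 23/36.
Summing max(S,T)·P(x,y) over outcomes with S + T > 4 gives 35/12.
E[max(S, T) | S + T > 4] = (35/12) / (23/36) = 105/23.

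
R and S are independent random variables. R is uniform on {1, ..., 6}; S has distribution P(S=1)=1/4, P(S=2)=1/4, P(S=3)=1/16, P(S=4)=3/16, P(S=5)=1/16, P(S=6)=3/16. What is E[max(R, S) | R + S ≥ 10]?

P(R + S ≥ 10) = 7/48.
Summing max(R,S)·P(x,y) over outcomes with R + S ≥ 10 gives 83/96.
E[max(R, S) | R + S ≥ 10] = (83/96) / (7/48) = 83/14.

83/14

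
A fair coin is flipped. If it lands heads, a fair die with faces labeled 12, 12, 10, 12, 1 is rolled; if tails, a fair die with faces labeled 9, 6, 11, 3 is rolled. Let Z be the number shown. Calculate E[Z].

E[Z | heads] = (12+12+10+12+1)/5 = 47/5.
E[Z | tails] = (9+6+11+3)/4 = 29/4.
E[Z] = (1/2)·(47/5) + (1/2)·(29/4) = 333/40.

333/40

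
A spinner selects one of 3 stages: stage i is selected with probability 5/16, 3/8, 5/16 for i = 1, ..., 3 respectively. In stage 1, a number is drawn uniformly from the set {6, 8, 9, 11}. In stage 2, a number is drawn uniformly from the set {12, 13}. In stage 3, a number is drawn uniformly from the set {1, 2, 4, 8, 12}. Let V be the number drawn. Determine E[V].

E[V | stage 1] = (6+8+9+11)/4 = 17/2.
E[V | stage 2] = (12+13)/2 = 25/2.
E[V | stage 3] = (1+2+4+8+12)/5 = 27/5.
By the law of total expectation,
E[V] = (5/16)·(17/2) + (3/8)·(25/2) + (5/16)·(27/5) = 289/32.

289/32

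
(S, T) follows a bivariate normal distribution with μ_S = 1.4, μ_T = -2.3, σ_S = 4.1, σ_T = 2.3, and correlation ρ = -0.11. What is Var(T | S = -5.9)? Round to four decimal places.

5.2260

For a bivariate normal, Var(T | S=x) = σ_T²(1 − ρ²).
Var(T | S=-5.9) = (2.3)²·(1 − (-0.11)²) = 5.29·0.9879 = 5.2260.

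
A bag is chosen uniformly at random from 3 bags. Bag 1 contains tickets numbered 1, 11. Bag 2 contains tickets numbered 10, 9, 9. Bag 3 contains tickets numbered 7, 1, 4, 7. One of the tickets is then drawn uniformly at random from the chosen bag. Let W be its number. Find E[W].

E[W | bag 1] = (1+11)/2 = 6.
E[W | bag 2] = (10+9+9)/3 = 28/3.
E[W | bag 3] = (7+1+4+7)/4 = 19/4.
By the law of total expectation,
E[W] = (1/3)·(6) + (1/3)·(28/3) + (1/3)·(19/4) = 241/36.

241/36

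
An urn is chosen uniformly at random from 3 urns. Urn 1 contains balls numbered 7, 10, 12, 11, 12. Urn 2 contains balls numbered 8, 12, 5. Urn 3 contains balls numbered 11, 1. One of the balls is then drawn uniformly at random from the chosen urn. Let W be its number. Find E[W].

371/45

E[W | urn 1] = (7+10+12+11+12)/5 = 52/5.
E[W | urn 2] = (8+12+5)/3 = 25/3.
E[W | urn 3] = (11+1)/2 = 6.
By the law of total expectation,
E[W] = (1/3)·(52/5) + (1/3)·(25/3) + (1/3)·(6) = 371/45.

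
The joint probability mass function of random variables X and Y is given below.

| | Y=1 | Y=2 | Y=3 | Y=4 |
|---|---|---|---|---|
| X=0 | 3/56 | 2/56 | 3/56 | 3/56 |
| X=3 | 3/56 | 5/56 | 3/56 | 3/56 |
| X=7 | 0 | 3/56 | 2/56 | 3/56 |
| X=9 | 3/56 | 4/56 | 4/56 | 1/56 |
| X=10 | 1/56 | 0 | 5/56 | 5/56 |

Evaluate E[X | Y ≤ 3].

227/41

P(Y ≤ 3) = 41/56.
Summing X·P(X=x,Y=y) over the conditioning event gives 227/56.
E[X | Y ≤ 3] = (227/56) / (41/56) = 227/41.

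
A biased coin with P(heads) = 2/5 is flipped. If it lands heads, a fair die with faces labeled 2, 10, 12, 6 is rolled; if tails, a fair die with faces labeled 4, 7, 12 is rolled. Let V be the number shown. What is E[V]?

E[V | heads] = (2+10+12+6)/4 = 15/2.
E[V | tails] = (4+7+12)/3 = 23/3.
By the law of total expectation,
E[V] = (2/5)·(15/2) + (3/5)·(23/3) = 38/5.

38/5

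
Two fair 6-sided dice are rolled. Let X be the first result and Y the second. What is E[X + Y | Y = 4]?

P(Y = 4) = 1/6.
Summing (X+Y)·P(x,y) over outcomes with Y = 4 gives 5/4.
E[X + Y | Y = 4] = (5/4) / (1/6) = 15/2.

15/2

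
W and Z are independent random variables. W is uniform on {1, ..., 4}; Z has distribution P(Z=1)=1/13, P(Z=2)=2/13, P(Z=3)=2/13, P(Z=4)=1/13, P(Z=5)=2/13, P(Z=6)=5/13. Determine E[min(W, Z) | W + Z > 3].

7/3

P(W + Z > 3) = 12/13.
Summing min(W,Z)·P(x,y) over outcomes with W + Z > 3 gives 28/13.
E[min(W, Z) | W + Z > 3] = (28/13) / (12/13) = 7/3.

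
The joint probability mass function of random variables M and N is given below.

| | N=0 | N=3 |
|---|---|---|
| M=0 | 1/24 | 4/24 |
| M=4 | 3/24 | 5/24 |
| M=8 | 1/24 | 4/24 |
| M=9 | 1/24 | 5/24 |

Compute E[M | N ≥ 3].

97/18

P(N ≥ 3) = 3/4.
Σ M·P over the event = 0·(4/24) + 4·(5/24) + 8·(4/24) + 9·(5/24) = 97/24.
E[M | N ≥ 3] = (97/24) / (3/4) = 97/18.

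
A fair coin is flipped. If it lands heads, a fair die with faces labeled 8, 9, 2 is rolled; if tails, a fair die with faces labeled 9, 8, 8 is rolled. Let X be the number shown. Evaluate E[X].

22/3

E[X | heads] = (8+9+2)/3 = 19/3.
E[X | tails] = (9+8+8)/3 = 25/3.
By the law of total expectation,
E[X] = (1/2)·(19/3) + (1/2)·(25/3) = 22/3.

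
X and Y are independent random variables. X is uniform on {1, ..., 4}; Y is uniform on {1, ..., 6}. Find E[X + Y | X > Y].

Outcomes with X > Y: (2,1), (3,1), (3,2), (4,1), (4,2), (4,3), each with probability 1/24.
E[X + Y | X > Y] = (3 + 4 + 5 + 5 + 6 + 7) / 6 = 5.

5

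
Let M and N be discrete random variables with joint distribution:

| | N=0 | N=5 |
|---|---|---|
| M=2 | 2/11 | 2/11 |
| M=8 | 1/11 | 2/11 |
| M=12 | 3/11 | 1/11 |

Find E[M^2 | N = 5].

P(N = 5) = 5/11.
Σ M^2·P over the event = 4·(2/11) + 64·(2/11) + 144·(1/11) = 280/11.
E[M^2 | N = 5] = (280/11) / (5/11) = 56.

56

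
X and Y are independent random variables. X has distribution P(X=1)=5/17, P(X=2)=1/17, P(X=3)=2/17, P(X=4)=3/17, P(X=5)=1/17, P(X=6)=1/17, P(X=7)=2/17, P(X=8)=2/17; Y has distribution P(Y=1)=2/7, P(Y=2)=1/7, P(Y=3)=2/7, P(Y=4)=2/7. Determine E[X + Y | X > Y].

517/65

P(X > Y) = 65/119.
Summing (X+Y)·P(x,y) over outcomes with X > Y gives 517/119.
E[X + Y | X > Y] = (517/119) / (65/119) = 517/65.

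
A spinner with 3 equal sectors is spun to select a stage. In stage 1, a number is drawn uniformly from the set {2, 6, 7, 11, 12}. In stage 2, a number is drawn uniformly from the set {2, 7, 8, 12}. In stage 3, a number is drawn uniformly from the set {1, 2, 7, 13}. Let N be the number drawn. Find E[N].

103/15

E[N | stage 1] = (2+6+7+11+12)/5 = 38/5.
E[N | stage 2] = (2+7+8+12)/4 = 29/4.
E[N | stage 3] = (1+2+7+13)/4 = 23/4.
E[N] = (1/3)·(38/5) + (1/3)·(29/4) + (1/3)·(23/4) = 103/15.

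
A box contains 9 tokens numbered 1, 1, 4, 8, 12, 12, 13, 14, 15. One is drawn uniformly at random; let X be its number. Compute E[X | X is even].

P(X is even) = 5/9.
Σ over the event: 4·1/9 + 8·1/9 + 12·2/9 + 14·1/9 = 50/9.
E[X | X is even] = (50/9) / (5/9) = 10.

10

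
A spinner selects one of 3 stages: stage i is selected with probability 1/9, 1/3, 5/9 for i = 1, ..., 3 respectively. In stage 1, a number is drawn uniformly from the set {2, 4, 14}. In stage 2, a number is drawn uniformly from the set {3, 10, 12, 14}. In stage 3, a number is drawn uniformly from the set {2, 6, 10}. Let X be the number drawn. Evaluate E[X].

791/108

E[X | stage 1] = (2+4+14)/3 = 20/3.
E[X | stage 2] = (3+10+12+14)/4 = 39/4.
E[X | stage 3] = (2+6+10)/3 = 6.
E[X] = (1/9)·(20/3) + (1/3)·(39/4) + (5/9)·(6) = 791/108.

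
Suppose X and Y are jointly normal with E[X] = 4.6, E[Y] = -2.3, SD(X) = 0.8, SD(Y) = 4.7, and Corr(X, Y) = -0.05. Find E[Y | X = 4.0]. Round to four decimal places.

-2.1238

E[Y | X=x] = μ_Y + ρ(σ_Y/σ_X)(x − μ_X) for jointly normal variables.
E[Y | X=4.0] = -2.3 + (-0.05)·(4.7/0.8)·(4.0 − (4.6)) = -2.3 + (-0.29375)·(-0.6) = -2.1238.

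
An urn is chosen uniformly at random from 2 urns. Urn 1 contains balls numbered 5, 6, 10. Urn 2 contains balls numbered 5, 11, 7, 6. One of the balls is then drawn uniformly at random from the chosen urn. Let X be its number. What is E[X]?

E[X | urn 1] = (5+6+10)/3 = 7.
E[X | urn 2] = (5+11+7+6)/4 = 29/4.
E[X] = (1/2)·(7) + (1/2)·(29/4) = 57/8.

57/8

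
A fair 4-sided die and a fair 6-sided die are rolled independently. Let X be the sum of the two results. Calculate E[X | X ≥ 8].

26/3

P(X ≥ 8) = 1/4.
Σ over the event: 8·1/8 + 9·1/12 + 10·1/24 = 13/6.
E[X | X ≥ 8] = (13/6) / (1/4) = 26/3.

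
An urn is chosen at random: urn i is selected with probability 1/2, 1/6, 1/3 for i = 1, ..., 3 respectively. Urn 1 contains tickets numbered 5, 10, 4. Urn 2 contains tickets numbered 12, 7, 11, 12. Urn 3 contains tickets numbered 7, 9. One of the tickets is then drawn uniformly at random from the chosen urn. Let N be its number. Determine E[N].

91/12

E[N | urn 1] = (5+10+4)/3 = 19/3.
E[N | urn 2] = (12+7+11+12)/4 = 21/2.
E[N | urn 3] = (7+9)/2 = 8.
E[N] = (1/2)·(19/3) + (1/6)·(21/2) + (1/3)·(8) = 91/12.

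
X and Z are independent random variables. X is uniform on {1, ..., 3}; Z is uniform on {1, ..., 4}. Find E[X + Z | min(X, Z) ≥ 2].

Outcomes with min(X, Z) ≥ 2: (2,2), (2,3), (2,4), (3,2), (3,3), (3,4), each with probability 1/12.
E[X + Z | min(X, Z) ≥ 2] = (4 + 5 + 6 + 5 + 6 + 7) / 6 = 11/2.

11/2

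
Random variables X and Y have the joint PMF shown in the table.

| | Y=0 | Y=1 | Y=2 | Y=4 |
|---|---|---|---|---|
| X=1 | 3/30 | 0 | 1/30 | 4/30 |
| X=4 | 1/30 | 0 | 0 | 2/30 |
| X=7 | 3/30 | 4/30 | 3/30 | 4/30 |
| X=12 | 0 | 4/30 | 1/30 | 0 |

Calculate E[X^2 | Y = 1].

P(Y = 1) = 4/15.
Σ X^2·P over the event = 49·(4/30) + 144·(4/30) = 386/15.
E[X^2 | Y = 1] = (386/15) / (4/15) = 193/2.

193/2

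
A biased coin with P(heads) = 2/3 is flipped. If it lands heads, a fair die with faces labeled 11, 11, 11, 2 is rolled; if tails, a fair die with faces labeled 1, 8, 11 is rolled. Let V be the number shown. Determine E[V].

E[V | heads] = (11+11+11+2)/4 = 35/4.
E[V | tails] = (1+8+11)/3 = 20/3.
E[V] = (2/3)·(35/4) + (1/3)·(20/3) = 145/18.

145/18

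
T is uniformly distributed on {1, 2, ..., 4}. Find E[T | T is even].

3

Given T is even, T is equally likely to be any of {2, 4}.
E[T | T is even] = (2 + 4) / 2 = 3.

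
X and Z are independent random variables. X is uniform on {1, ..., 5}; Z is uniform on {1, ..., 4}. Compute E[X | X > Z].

4

Outcomes with X > Z: (2,1), (3,1), (3,2), (4,1), (4,2), (4,3), (5,1), (5,2), (5,3), (5,4), each with probability 1/20.
E[X | X > Z] = (2 + 3 + 3 + 4 + 4 + 4 + 5 + 5 + 5 + 5) / 10 = 4.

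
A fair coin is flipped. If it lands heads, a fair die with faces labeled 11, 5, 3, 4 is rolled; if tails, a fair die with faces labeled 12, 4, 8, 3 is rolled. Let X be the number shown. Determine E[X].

25/4

E[X | heads] = (11+5+3+4)/4 = 23/4.
E[X | tails] = (12+4+8+3)/4 = 27/4.
By the law of total expectation,
E[X] = (1/2)·(23/4) + (1/2)·(27/4) = 25/4.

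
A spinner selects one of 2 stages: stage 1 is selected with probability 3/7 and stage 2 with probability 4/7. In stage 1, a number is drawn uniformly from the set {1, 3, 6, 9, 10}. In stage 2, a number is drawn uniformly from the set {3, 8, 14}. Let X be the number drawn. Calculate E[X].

E[X | stage 1] = (1+3+6+9+10)/5 = 29/5.
E[X | stage 2] = (3+8+14)/3 = 25/3.
By the law of total expectation,
E[X] = (3/7)·(29/5) + (4/7)·(25/3) = 761/105.

761/105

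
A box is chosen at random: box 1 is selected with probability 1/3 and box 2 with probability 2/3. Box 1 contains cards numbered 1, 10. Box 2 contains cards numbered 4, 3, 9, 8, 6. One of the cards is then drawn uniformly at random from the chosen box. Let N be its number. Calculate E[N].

E[N | box 1] = (1+10)/2 = 11/2.
E[N | box 2] = (4+3+9+8+6)/5 = 6.
By the law of total expectation,
E[N] = (1/3)·(11/2) + (2/3)·(6) = 35/6.

35/6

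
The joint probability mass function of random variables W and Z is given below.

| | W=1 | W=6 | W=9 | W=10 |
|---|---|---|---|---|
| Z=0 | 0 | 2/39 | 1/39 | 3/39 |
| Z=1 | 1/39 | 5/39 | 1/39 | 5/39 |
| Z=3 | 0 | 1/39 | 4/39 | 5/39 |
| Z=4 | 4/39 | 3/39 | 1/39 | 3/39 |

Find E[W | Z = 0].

17/2

P(Z = 0) = 2/13.
Summing W·P(W=x,Z=y) over the conditioning event gives 17/13.
E[W | Z = 0] = (17/13) / (2/13) = 17/2.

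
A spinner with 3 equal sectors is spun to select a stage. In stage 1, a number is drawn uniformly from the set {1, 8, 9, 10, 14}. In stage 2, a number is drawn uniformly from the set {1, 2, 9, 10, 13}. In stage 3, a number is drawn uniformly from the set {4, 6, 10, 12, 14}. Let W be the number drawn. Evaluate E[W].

E[W | stage 1] = (1+8+9+10+14)/5 = 42/5.
E[W | stage 2] = (1+2+9+10+13)/5 = 7.
E[W | stage 3] = (4+6+10+12+14)/5 = 46/5.
By the law of total expectation,
E[W] = (1/3)·(42/5) + (1/3)·(7) + (1/3)·(46/5) = 41/5.

41/5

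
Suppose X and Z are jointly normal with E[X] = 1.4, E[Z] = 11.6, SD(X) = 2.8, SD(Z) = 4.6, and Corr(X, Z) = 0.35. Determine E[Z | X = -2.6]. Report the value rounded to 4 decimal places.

The regression of Z on X has slope ρ·σ_Z/σ_X and passes through (μ_X, μ_Z).
E[Z | X=-2.6] = 11.6 + (0.35)·(4.6/2.8)·(-2.6 − (1.4)) = 11.6 + (0.575)·(-4) = 9.3000.

9.3000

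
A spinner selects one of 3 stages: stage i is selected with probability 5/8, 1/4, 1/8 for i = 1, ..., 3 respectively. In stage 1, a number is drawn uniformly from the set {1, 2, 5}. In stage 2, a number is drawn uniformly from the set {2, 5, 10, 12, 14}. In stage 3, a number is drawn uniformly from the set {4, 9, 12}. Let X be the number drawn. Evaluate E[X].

583/120

E[X | stage 1] = (1+2+5)/3 = 8/3.
E[X | stage 2] = (2+5+10+12+14)/5 = 43/5.
E[X | stage 3] = (4+9+12)/3 = 25/3.
By the law of total expectation,
E[X] = (5/8)·(8/3) + (1/4)·(43/5) + (1/8)·(25/3) = 583/120.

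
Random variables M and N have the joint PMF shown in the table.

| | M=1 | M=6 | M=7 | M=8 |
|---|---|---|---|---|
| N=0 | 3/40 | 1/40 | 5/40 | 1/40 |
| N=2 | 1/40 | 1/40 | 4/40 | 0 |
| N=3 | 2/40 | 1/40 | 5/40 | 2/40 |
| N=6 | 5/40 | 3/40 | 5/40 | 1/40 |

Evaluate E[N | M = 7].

P(M = 7) = 19/40.
Σ N·P over the event = 0·(5/40) + 2·(4/40) + 3·(5/40) + 6·(5/40) = 53/40.
E[N | M = 7] = (53/40) / (19/40) = 53/19.

53/19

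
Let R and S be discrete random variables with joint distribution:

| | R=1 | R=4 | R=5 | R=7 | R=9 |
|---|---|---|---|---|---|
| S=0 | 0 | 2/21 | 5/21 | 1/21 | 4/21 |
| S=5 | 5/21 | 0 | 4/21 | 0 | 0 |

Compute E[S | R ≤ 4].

25/7

P(R ≤ 4) = 1/3.
Summing S·P(R=x,S=y) over the conditioning event gives 25/21.
E[S | R ≤ 4] = (25/21) / (1/3) = 25/7.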